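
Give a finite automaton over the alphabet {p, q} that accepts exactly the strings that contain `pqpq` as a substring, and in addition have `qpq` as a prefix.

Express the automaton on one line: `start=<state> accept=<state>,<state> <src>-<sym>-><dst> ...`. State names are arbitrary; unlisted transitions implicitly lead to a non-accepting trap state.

Build one automaton per condition and run them in lockstep. One (5 states) tracks whether and how much of `pqpq` has been seen; the other (5 states) tracks whether the input so far still matches the prefix `qpq`. Each combined state is a pair, one component from each; accept when both components accept.
A 13-state machine:
       p  q 
>  A   B  C 
   B   B  D 
   C   E  F 
   D   G  F 
   E   B  H 
   F   B  F 
   G   B  I 
   H   J  K 
   I   I  I 
   J   L  M 
   K   L  K 
   L   L  H 
 * M   M  M 
(> = start, * = accepting)

start=A accept=M A-p->B A-q->C B-p->B B-q->D C-p->E C-q->F D-p->G D-q->F E-p->B E-q->H F-p->B F-q->F G-p->B G-q->I H-p->J H-q->K I-p->I I-q->I J-p->L J-q->M K-p->L K-q->K L-p->L L-q->H M-p->M M-q->M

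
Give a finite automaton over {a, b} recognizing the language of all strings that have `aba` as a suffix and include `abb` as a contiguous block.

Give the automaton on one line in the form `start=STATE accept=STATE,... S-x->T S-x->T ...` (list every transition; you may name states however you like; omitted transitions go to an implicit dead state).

Run two small machines in parallel and take their product. The first has 4 states tracking how much of the suffix `aba` has currently been matched; the second has 4 states tracking whether and how much of `abb` has been seen. A product state is a pair (one from each), accepting exactly when both do.
        a   b  
>  q0   q1  q0 
   q1   q1  q2 
   q2   q3  q4 
   q3   q1  q2 
   q4   q5  q4 
   q5   q5  q6 
   q6   q7  q4 
 * q7   q5  q6 
(> = start, * = accepting)

start=q0 accept=q7 q0-a->q1 q0-b->q0 q1-a->q1 q1-b->q2 q2-a->q3 q2-b->q4 q3-a->q1 q3-b->q2 q4-a->q5 q4-b->q4 q5-a->q5 q5-b->q6 q6-a->q7 q6-b->q4 q7-a->q5 q7-b->q6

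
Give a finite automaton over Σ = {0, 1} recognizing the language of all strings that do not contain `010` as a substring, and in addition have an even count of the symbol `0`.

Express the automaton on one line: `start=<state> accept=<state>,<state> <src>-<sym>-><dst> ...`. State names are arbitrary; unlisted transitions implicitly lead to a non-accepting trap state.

Run two small machines in parallel and take their product. The first has 4 states tracking partial matches of the forbidden pattern `010`; the second has 2 states tracking the count of `0`s modulo 2. A product state is a pair (one from each), accepting exactly when both do. Equivalent product states are then merged.
7 states suffice.
        0   1  
>* S0   S1  S0 
   S1   S2  S3 
 * S2   S1  S4 
   S3   S5  S6 
 * S4   S5  S0 
   S5   S5  S5 
   S6   S2  S6 
(> = start, * = accepting)

start=S0 accept=S0,S2,S4 S0-0->S1 S0-1->S0 S1-0->S2 S1-1->S3 S2-0->S1 S2-1->S4 S3-0->S5 S3-1->S6 S4-0->S5 S4-1->S0 S5-0->S5 S5-1->S5 S6-0->S2 S6-1->S6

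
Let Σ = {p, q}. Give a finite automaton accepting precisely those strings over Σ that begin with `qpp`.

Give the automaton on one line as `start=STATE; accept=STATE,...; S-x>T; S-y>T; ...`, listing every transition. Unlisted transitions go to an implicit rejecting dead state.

start=s0; accept=s3; s0-p>s4; s0-q>s1; s1-p>s2; s1-q>s4; s2-p>s3; s2-q>s4; s3-p>s3; s3-q>s3; s4-p>s4; s4-q>s4

Check the first 3 symbols one by one: s0 through s2 record how many have matched `qpp` so far; any wrong symbol goes to the dead state s4. After all 3 match we enter the accepting sink s3.
        p   q  
>  s0   s4  s1 
   s1   s2  s4 
   s2   s3  s4 
 * s3   s3  s3 
   s4   s4  s4 
(> = start, * = accepting)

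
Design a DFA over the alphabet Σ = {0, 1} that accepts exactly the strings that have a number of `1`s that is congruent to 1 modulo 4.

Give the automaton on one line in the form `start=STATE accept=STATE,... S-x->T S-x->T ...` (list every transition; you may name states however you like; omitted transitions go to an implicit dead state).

The only thing that matters is how many `1`s have appeared, reduced mod 4. Use one state per residue: s0 for 0, …, s3 for 3. Reading `1` moves to the next residue; anything else stays put. s1 is accepting.
        0   1  
>  s0   s0  s1 
 * s1   s1  s2 
   s2   s2  s3 
   s3   s3  s0 
(> = start, * = accepting)

start=s0 accept=s1 s0-0->s0 s0-1->s1 s1-0->s1 s1-1->s2 s2-0->s2 s2-1->s3 s3-0->s3 s3-1->s0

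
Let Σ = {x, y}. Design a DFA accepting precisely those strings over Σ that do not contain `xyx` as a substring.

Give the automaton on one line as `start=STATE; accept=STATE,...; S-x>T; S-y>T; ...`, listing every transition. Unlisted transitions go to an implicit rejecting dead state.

start=s0; accept=s0,s1,s2; s0-x>s1; s0-y>s0; s1-x>s1; s1-y>s2; s2-x>s3; s2-y>s0; s3-x>s3; s3-y>s3

This is the complement of 'contains `xyx`'. Use the same substring-matching states — s0 through s3 holding how much of `xyx` has just been matched — but flip the accepting set: everything except the trap s3 accepts.
A 4-state machine:
        x   y  
>* s0   s1  s0 
 * s1   s1  s2 
 * s2   s3  s0 
   s3   s3  s3 
(> = start, * = accepting)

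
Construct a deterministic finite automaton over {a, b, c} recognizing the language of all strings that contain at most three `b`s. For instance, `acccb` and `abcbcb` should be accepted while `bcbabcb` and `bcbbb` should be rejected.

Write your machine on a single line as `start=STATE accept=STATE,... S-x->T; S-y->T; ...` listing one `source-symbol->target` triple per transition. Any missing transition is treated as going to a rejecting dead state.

start=S0; accept=S0,S1,S2,S3; S0-a->S0; S0-b->S1; S0-c->S0; S1-a->S1; S1-b->S2; S1-c->S1; S2-a->S2; S2-b->S3; S2-c->S2; S3-a->S3; S3-b->S4; S3-c->S3; S4-a->S4; S4-b->S4; S4-c->S4

Count `b`s, saturating at 4: states S0 through S3 mean 0 through 3 `b`s seen; S4 means more than 3. Each `b` increments (capped at S4); other symbols loop. Accept from {S0, S1, S2, S3}.
A 5-state machine:
        a   b   c  
>* S0   S0  S1  S0 
 * S1   S1  S2  S1 
 * S2   S2  S3  S2 
 * S3   S3  S4  S3 
   S4   S4  S4  S4 
(> = start, * = accepting)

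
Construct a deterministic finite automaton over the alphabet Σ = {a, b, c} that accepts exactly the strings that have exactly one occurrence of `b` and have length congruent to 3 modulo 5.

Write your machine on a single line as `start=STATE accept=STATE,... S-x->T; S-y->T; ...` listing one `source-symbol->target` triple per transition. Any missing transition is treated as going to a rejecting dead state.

Run two small machines in parallel and take their product. The first has 3 states tracking the count of `b`s, saturating at 2; the second has 5 states tracking the input length modulo 5. A product state is a pair (one from each), accepting exactly when both do. After merging equivalent states the machine shrinks.
11 states suffice.
          a    b    c  
>  q0     q1   q2   q1 
   q1     q3   q4   q3 
   q2     q4   q5   q4 
   q3     q6   q7   q6 
   q4     q7   q5   q7 
   q5     q5   q5   q5 
   q6     q8   q9   q8 
 * q7     q9   q5   q9 
   q8     q0  q10   q0 
   q9    q10   q5  q10 
   q10    q2   q5   q2 
(> = start, * = accepting)

start=q0; accept=q7; q0-a->q1; q0-b->q2; q0-c->q1; q1-a->q3; q1-b->q4; q1-c->q3; q2-a->q4; q2-b->q5; q2-c->q4; q3-a->q6; q3-b->q7; q3-c->q6; q4-a->q7; q4-b->q5; q4-c->q7; q5-a->q5; q5-b->q5; q5-c->q5; q6-a->q8; q6-b->q9; q6-c->q8; q7-a->q9; q7-b->q5; q7-c->q9; q8-a->q0; q8-b->q10; q8-c->q0; q9-a->q10; q9-b->q5; q9-c->q10; q10-a->q2; q10-b->q5; q10-c->q2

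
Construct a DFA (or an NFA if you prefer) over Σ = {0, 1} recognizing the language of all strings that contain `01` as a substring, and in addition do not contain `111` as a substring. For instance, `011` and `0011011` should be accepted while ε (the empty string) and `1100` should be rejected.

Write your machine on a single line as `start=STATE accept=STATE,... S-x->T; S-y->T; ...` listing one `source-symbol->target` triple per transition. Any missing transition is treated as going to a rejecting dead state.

start=q0; accept=q3,q5,q6; q0-0->q1; q0-1->q2; q1-0->q1; q1-1->q3; q2-0->q1; q2-1->q4; q3-0->q5; q3-1->q6; q4-0->q1; q4-1->q7; q5-0->q5; q5-1->q3; q6-0->q5; q6-1->q7; q7-0->q7; q7-1->q7

Run two small machines in parallel and take their product. One (3 states) tracks whether and how much of `01` has been seen; the other (4 states) tracks partial matches of the forbidden pattern `111`. Each combined state is a pair, one component from each; accept when both components accept. Minimizing collapses redundant product states.
With 8 states:
        0   1  
>  q0   q1  q2 
   q1   q1  q3 
   q2   q1  q4 
 * q3   q5  q6 
   q4   q1  q7 
 * q5   q5  q3 
 * q6   q5  q7 
   q7   q7  q7 
(> = start, * = accepting)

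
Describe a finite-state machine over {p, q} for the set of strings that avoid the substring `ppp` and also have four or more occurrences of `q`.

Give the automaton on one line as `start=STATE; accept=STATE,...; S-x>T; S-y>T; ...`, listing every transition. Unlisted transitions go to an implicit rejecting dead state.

start=A; accept=N,Q,R,T,U,W; A-p>B; A-q>C; B-p>D; B-q>C; C-p>E; C-q>F; D-p>G; D-q>C; E-p>H; E-q>F; F-p>I; F-q>J; G-p>G; G-q>K; H-p>K; H-q>F; I-p>L; I-q>J; J-p>M; J-q>N; K-p>K; K-q>O; L-p>O; L-q>J; M-p>P; M-q>N; N-p>Q; N-q>R; O-p>O; O-q>S; P-p>S; P-q>N; Q-p>T; Q-q>R; R-p>U; R-q>R; S-p>S; S-q>V; T-p>V; T-q>R; U-p>W; U-q>R; V-p>V; V-q>X; W-p>X; W-q>R; X-p>X; X-q>X

Build one automaton per condition and run them in lockstep. The first has 4 states tracking partial matches of the forbidden pattern `ppp`; the second has 6 states tracking the count of `q`s, saturating at 5. A product state is a pair (one from each), accepting exactly when both do.
A 24-state machine:
       p  q 
>  A   B  C 
   B   D  C 
   C   E  F 
   D   G  C 
   E   H  F 
   F   I  J 
   G   G  K 
   H   K  F 
   I   L  J 
   J   M  N 
   K   K  O 
   L   O  J 
   M   P  N 
 * N   Q  R 
   O   O  S 
   P   S  N 
 * Q   T  R 
 * R   U  R 
   S   S  V 
 * T   V  R 
 * U   W  R 
   V   V  X 
 * W   X  R 
   X   X  X 
(> = start, * = accepting)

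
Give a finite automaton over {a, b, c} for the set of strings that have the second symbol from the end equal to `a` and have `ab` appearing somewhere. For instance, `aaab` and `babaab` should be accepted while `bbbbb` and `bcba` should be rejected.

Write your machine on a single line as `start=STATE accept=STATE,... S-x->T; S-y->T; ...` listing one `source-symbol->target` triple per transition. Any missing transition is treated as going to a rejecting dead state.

Build one automaton per condition and run them in lockstep. The first has 13 states tracking the last 2 symbols read; the second has 3 states tracking whether and how much of `ab` has been seen. A product state is a pair (one from each), accepting exactly when both do. Minimizing collapses redundant product states.
6 states suffice.
        a   b   c  
>  q0   q1  q0  q0 
   q1   q1  q2  q0 
 * q2   q3  q4  q4 
   q3   q5  q2  q2 
   q4   q3  q4  q4 
 * q5   q5  q2  q2 
(> = start, * = accepting)

start=q0; accept=q2,q5; q0-a->q1; q0-b->q0; q0-c->q0; q1-a->q1; q1-b->q2; q1-c->q0; q2-a->q3; q2-b->q4; q2-c->q4; q3-a->q5; q3-b->q2; q3-c->q2; q4-a->q3; q4-b->q4; q4-c->q4; q5-a->q5; q5-b->q2; q5-c->q2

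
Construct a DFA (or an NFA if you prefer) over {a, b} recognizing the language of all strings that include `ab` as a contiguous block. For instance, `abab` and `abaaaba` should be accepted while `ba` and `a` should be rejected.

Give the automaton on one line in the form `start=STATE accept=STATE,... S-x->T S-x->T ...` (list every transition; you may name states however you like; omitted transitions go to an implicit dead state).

start=s0 accept=s2 s0-a->s1 s0-b->s0 s1-a->s1 s1-b->s2 s2-a->s2 s2-b->s2

States s0..s1 record the length of the longest prefix of `ab` that matches the current input suffix. Reaching s2 means `ab` has been seen, and we stay there forever. Accept from s2.
        a   b  
>  s0   s1  s0 
   s1   s1  s2 
 * s2   s2  s2 
(> = start, * = accepting)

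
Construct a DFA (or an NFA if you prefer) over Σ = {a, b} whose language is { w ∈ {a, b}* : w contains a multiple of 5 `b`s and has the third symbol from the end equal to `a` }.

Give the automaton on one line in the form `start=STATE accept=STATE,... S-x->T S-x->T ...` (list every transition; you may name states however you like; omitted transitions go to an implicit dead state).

start=s0 accept=s5,s11,s14,s15 s0-a->s1 s0-b->s2 s1-a->s3 s1-b->s2 s2-a->s2 s2-b->s4 s3-a->s5 s3-b->s2 s4-a->s4 s4-b->s6 s5-a->s5 s5-b->s2 s6-a->s7 s6-b->s8 s7-a->s7 s7-b->s9 s8-a->s10 s8-b->s0 s9-a->s10 s9-b->s11 s10-a->s12 s10-b->s13 s11-a->s1 s11-b->s2 s12-a->s12 s12-b->s14 s13-a->s15 s13-b->s2 s14-a->s15 s14-b->s2 s15-a->s3 s15-b->s2

Build one automaton per condition and run them in lockstep. The first has 5 states tracking the count of `b`s modulo 5; the second has 15 states tracking the last 3 symbols read. A product state is a pair (one from each), accepting exactly when both do. Equivalent product states are then merged.
16 states suffice.
          a    b  
>  s0     s1   s2 
   s1     s3   s2 
   s2     s2   s4 
   s3     s5   s2 
   s4     s4   s6 
 * s5     s5   s2 
   s6     s7   s8 
   s7     s7   s9 
   s8    s10   s0 
   s9    s10  s11 
   s10   s12  s13 
 * s11    s1   s2 
   s12   s12  s14 
   s13   s15   s2 
 * s14   s15   s2 
 * s15    s3   s2 
(> = start, * = accepting)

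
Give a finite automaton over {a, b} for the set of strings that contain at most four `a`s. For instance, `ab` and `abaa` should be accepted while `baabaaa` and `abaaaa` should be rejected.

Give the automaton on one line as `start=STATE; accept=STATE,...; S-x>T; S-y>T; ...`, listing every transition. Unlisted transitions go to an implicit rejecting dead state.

start=S0; accept=S0,S1,S2,S3,S4; S0-a>S1; S0-b>S0; S1-a>S2; S1-b>S1; S2-a>S3; S2-b>S2; S3-a>S4; S3-b>S3; S4-a>S5; S4-b>S4; S5-a>S5; S5-b>S5

Count `a`s, saturating at 5: states S0 through S4 mean 0 through 4 `a`s seen; S5 means more than 4. Each `a` increments (capped at S5); other symbols loop. Accept from {S0, S1, S2, S3, S4}.
With 6 states:
        a   b  
>* S0   S1  S0 
 * S1   S2  S1 
 * S2   S3  S2 
 * S3   S4  S3 
 * S4   S5  S4 
   S5   S5  S5 
(> = start, * = accepting)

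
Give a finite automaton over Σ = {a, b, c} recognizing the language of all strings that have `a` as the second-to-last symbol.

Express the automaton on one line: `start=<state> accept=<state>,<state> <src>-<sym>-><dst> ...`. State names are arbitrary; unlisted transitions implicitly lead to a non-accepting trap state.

start=s0 accept=s4,s5,s6 s0-a->s1 s0-b->s2 s0-c->s3 s1-a->s4 s1-b->s5 s1-c->s6 s2-a->s7 s2-b->s8 s2-c->s9 s3-a->s10 s3-b->s11 s3-c->s12 s4-a->s4 s4-b->s5 s4-c->s6 s5-a->s7 s5-b->s8 s5-c->s9 s6-a->s10 s6-b->s11 s6-c->s12 s7-a->s4 s7-b->s5 s7-c->s6 s8-a->s7 s8-b->s8 s8-c->s9 s9-a->s10 s9-b->s11 s9-c->s12 s10-a->s4 s10-b->s5 s10-c->s6 s11-a->s7 s11-b->s8 s11-c->s9 s12-a->s10 s12-b->s11 s12-c->s12

A DFA must remember the last 2 symbols (since which symbol is second-to-last isn't known until the input ends). Use one state per possible window of the last ≤2 symbols; accept from those whose window starts with `a`.
With 13 states:
          a    b    c  
>  s0     s1   s2   s3 
   s1     s4   s5   s6 
   s2     s7   s8   s9 
   s3    s10  s11  s12 
 * s4     s4   s5   s6 
 * s5     s7   s8   s9 
 * s6    s10  s11  s12 
   s7     s4   s5   s6 
   s8     s7   s8   s9 
   s9    s10  s11  s12 
   s10    s4   s5   s6 
   s11    s7   s8   s9 
   s12   s10  s11  s12 
(> = start, * = accepting)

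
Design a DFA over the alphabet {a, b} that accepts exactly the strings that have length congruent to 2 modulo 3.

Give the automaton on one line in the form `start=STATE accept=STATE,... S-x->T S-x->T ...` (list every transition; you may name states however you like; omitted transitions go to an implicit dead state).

start=S0 accept=S2 S0-a->S1 S0-b->S1 S1-a->S2 S1-b->S2 S2-a->S0 S2-b->S0

Count input length modulo 3: every symbol advances one step around the cycle S0 → S1 → S2 → S0. Accept at S2.
3 states suffice.
        a   b  
>  S0   S1  S1 
   S1   S2  S2 
 * S2   S0  S0 
(> = start, * = accepting)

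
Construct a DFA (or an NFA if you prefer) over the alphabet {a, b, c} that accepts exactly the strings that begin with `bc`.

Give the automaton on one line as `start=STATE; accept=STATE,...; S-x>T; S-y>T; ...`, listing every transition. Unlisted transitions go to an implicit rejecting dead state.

Check the first 2 symbols one by one: S0 through S1 record how many have matched `bc` so far; any wrong symbol goes to the dead state S3. After all 2 match we enter the accepting sink S2.
4 states suffice.
        a   b   c  
>  S0   S3  S1  S3 
   S1   S3  S3  S2 
 * S2   S2  S2  S2 
   S3   S3  S3  S3 
(> = start, * = accepting)

start=S0; accept=S2; S0-a>S3; S0-b>S1; S0-c>S3; S1-a>S3; S1-b>S3; S1-c>S2; S2-a>S2; S2-b>S2; S2-c>S2; S3-a>S3; S3-b>S3; S3-c>S3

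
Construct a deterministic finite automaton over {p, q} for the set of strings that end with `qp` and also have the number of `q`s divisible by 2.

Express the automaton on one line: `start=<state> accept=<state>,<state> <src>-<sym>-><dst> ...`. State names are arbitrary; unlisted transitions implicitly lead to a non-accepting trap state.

start=S0 accept=S5 S0-p->S0 S0-q->S1 S1-p->S2 S1-q->S3 S2-p->S4 S2-q->S3 S3-p->S5 S3-q->S1 S4-p->S4 S4-q->S3 S5-p->S0 S5-q->S1

Run two small machines in parallel and take their product. One (3 states) tracks how much of the suffix `qp` has currently been matched; the other (2 states) tracks the count of `q`s modulo 2. Each combined state is a pair, one component from each; accept when both components accept.
        p   q  
>  S0   S0  S1 
   S1   S2  S3 
   S2   S4  S3 
   S3   S5  S1 
   S4   S4  S3 
 * S5   S0  S1 
(> = start, * = accepting)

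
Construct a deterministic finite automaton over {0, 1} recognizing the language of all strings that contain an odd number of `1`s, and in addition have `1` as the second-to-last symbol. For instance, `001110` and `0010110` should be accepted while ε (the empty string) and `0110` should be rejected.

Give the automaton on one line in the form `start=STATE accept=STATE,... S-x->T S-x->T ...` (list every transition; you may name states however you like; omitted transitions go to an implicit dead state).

Handle the two conditions separately and then intersect. The first has 2 states tracking the count of `1`s modulo 2; the second has 7 states tracking the last 2 symbols read. A product state is a pair (one from each), accepting exactly when both do. After merging equivalent states the machine shrinks.
        0   1  
>  q0   q0  q1 
   q1   q2  q3 
 * q2   q4  q3 
   q3   q0  q5 
   q4   q4  q3 
 * q5   q2  q3 
(> = start, * = accepting)

start=q0 accept=q2,q5 q0-0->q0 q0-1->q1 q1-0->q2 q1-1->q3 q2-0->q4 q2-1->q3 q3-0->q0 q3-1->q5 q4-0->q4 q4-1->q3 q5-0->q2 q5-1->q3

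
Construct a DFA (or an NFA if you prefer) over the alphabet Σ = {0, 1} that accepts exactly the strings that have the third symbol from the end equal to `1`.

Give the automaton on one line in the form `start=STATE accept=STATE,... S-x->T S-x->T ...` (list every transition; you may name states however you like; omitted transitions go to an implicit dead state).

start=S0 accept=S11,S12,S13,S14 S0-0->S1 S0-1->S2 S1-0->S3 S1-1->S4 S2-0->S5 S2-1->S6 S3-0->S7 S3-1->S8 S4-0->S9 S4-1->S10 S5-0->S11 S5-1->S12 S6-0->S13 S6-1->S14 S7-0->S7 S7-1->S8 S8-0->S9 S8-1->S10 S9-0->S11 S9-1->S12 S10-0->S13 S10-1->S14 S11-0->S7 S11-1->S8 S12-0->S9 S12-1->S10 S13-0->S11 S13-1->S12 S14-0->S13 S14-1->S14

Because acceptance depends on a position counted from the end, the machine has to buffer the most recent 3 symbols. Make each state the string of the last up-to-3 symbols read; on input `x` shift the window left and append `x`. Accept when the buffered window has length 3 and begins with `1`.
          0    1  
>  S0     S1   S2 
   S1     S3   S4 
   S2     S5   S6 
   S3     S7   S8 
   S4     S9  S10 
   S5    S11  S12 
   S6    S13  S14 
   S7     S7   S8 
   S8     S9  S10 
   S9    S11  S12 
   S10   S13  S14 
 * S11    S7   S8 
 * S12    S9  S10 
 * S13   S11  S12 
 * S14   S13  S14 
(> = start, * = accepting)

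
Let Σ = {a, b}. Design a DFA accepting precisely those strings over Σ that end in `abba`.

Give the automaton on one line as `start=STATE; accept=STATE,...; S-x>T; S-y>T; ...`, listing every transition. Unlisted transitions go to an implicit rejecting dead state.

start=S0; accept=S4; S0-a>S1; S0-b>S0; S1-a>S1; S1-b>S2; S2-a>S1; S2-b>S3; S3-a>S4; S3-b>S0; S4-a>S1; S4-b>S2

Let each state record the length of the longest suffix of the input read so far that is also a prefix of `abba`. S1 means the last symbol is `a`; S2 means the last 2 symbols are `ab`; S3 means the last 3 symbols are `abb`; S4 means the last 4 symbols are `abba`. Accept only at S4, where the string currently ends in `abba`.
        a   b  
>  S0   S1  S0 
   S1   S1  S2 
   S2   S1  S3 
   S3   S4  S0 
 * S4   S1  S2 
(> = start, * = accepting)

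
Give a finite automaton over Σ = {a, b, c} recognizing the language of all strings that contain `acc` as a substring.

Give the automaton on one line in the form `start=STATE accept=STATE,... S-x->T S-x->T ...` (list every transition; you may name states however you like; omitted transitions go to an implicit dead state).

start=s0 accept=s3 s0-a->s1 s0-b->s0 s0-c->s0 s1-a->s1 s1-b->s0 s1-c->s2 s2-a->s1 s2-b->s0 s2-c->s3 s3-a->s3 s3-b->s3 s3-c->s3

Track how much of `acc` has been matched so far: state s0 is no progress, s3 is the absorbing accept state reached once `acc` has occurred. Intermediate states record partial matches; on a mismatch, fall back to the longest reusable overlap.
With 4 states:
        a   b   c  
>  s0   s1  s0  s0 
   s1   s1  s0  s2 
   s2   s1  s0  s3 
 * s3   s3  s3  s3 
(> = start, * = accepting)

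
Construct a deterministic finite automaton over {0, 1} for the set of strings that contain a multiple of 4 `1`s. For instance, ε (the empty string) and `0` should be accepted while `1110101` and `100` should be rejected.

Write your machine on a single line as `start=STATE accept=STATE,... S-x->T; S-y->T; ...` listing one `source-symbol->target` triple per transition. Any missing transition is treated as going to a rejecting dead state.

Keep the running count of `1`s modulo 4: each `1` advances along the cycle s0 → s1 → s2 → s3 → s0 while other symbols loop. Accept at s0.
With 4 states:
        0   1  
>* s0   s0  s1 
   s1   s1  s2 
   s2   s2  s3 
   s3   s3  s0 
(> = start, * = accepting)

start=s0; accept=s0; s0-0->s0; s0-1->s1; s1-0->s1; s1-1->s2; s2-0->s2; s2-1->s3; s3-0->s3; s3-1->s0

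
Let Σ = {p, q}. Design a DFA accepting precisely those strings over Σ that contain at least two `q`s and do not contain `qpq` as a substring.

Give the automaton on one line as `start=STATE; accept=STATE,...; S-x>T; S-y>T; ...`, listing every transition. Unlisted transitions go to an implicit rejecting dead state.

Handle the two conditions separately and then intersect. The first has 4 states tracking the count of `q`s, saturating at 3; the second has 4 states tracking partial matches of the forbidden pattern `qpq`. A product state is a pair (one from each), accepting exactly when both do. Minimizing collapses redundant product states.
        p   q  
>  s0   s0  s1 
   s1   s2  s3 
   s2   s4  s5 
 * s3   s6  s3 
   s4   s4  s3 
   s5   s5  s5 
 * s6   s7  s5 
 * s7   s7  s3 
(> = start, * = accepting)

start=s0; accept=s3,s6,s7; s0-p>s0; s0-q>s1; s1-p>s2; s1-q>s3; s2-p>s4; s2-q>s5; s3-p>s6; s3-q>s3; s4-p>s4; s4-q>s3; s5-p>s5; s5-q>s5; s6-p>s7; s6-q>s5; s7-p>s7; s7-q>s3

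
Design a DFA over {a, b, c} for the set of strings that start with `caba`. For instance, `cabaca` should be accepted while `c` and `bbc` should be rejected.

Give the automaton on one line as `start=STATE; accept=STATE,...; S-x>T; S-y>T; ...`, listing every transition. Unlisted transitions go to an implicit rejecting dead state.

Walk along `caba` while the input agrees: from s0 take `c` to s1, and so on. Any deviation drops to the rejecting sink s5. Once s4 is reached the prefix is confirmed and every continuation is accepted.
6 states suffice.
        a   b   c  
>  s0   s5  s5  s1 
   s1   s2  s5  s5 
   s2   s5  s3  s5 
   s3   s4  s5  s5 
 * s4   s4  s4  s4 
   s5   s5  s5  s5 
(> = start, * = accepting)

start=s0; accept=s4; s0-a>s5; s0-b>s5; s0-c>s1; s1-a>s2; s1-b>s5; s1-c>s5; s2-a>s5; s2-b>s3; s2-c>s5; s3-a>s4; s3-b>s5; s3-c>s5; s4-a>s4; s4-b>s4; s4-c>s4; s5-a>s5; s5-b>s5; s5-c>s5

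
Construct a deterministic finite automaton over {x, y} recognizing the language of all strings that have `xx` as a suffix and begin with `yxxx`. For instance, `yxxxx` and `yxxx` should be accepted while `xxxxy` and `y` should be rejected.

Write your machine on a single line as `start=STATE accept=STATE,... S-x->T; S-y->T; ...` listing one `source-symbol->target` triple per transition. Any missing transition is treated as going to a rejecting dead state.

start=A; accept=H; A-x->B; A-y->C; B-x->D; B-y->E; C-x->F; C-y->E; D-x->D; D-y->E; E-x->B; E-y->E; F-x->G; F-y->E; G-x->H; G-y->E; H-x->H; H-y->I; I-x->J; I-y->I; J-x->H; J-y->I

Handle the two conditions separately and then intersect. The first has 3 states tracking how much of the suffix `xx` has currently been matched; the second has 6 states tracking whether the input so far still matches the prefix `yxxx`. A product state is a pair (one from each), accepting exactly when both do.
With 10 states:
       x  y 
>  A   B  C 
   B   D  E 
   C   F  E 
   D   D  E 
   E   B  E 
   F   G  E 
   G   H  E 
 * H   H  I 
   I   J  I 
   J   H  I 
(> = start, * = accepting)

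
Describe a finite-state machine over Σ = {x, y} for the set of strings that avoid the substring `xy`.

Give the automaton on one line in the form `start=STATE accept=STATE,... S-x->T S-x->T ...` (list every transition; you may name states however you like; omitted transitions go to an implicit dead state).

start=S0 accept=S0,S1 S0-x->S1 S0-y->S0 S1-x->S1 S1-y->S2 S2-x->S2 S2-y->S2

This is the complement of 'contains `xy`'. Use the same substring-matching states — S0 through S2 holding how much of `xy` has just been matched — but flip the accepting set: everything except the trap S2 accepts.
With 3 states:
        x   y  
>* S0   S1  S0 
 * S1   S1  S2 
   S2   S2  S2 
(> = start, * = accepting)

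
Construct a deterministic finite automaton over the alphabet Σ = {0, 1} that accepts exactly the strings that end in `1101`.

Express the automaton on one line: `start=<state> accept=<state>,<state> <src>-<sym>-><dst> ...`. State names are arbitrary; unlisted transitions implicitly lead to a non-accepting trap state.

Remember how much of `1101` the current input suffix matches. State A means no match yet; B means the last symbol is `1`; C means the last 2 symbols are `11`; D means the last 3 symbols are `110`; E means the last 4 symbols are `1101`. Only E accepts. On a mismatch, fall back to the longest proper suffix that is still a prefix of `1101`.
A 5-state machine:
       0  1 
>  A   A  B 
   B   A  C 
   C   D  C 
   D   A  E 
 * E   A  C 
(> = start, * = accepting)

start=A accept=E A-0->A A-1->B B-0->A B-1->C C-0->D C-1->C D-0->A D-1->E E-0->A E-1->C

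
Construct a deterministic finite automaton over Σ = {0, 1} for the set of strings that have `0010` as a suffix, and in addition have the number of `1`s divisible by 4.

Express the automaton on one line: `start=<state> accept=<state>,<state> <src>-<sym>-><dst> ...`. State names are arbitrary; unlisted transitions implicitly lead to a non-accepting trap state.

Handle the two conditions separately and then intersect. The first has 5 states tracking how much of the suffix `0010` has currently been matched; the second has 4 states tracking the count of `1`s modulo 4. A product state is a pair (one from each), accepting exactly when both do.
          0    1  
>  s0     s1   s2 
   s1     s3   s2 
   s2     s4   s5 
   s3     s3   s6 
   s4     s7   s5 
   s5     s8   s9 
   s6    s10   s5 
   s7     s7  s11 
   s8    s12   s9 
   s9    s13   s0 
   s10    s7   s5 
   s11   s14   s9 
   s12   s12  s15 
   s13   s16   s0 
   s14   s12   s9 
   s15   s17   s0 
   s16   s16  s18 
   s17   s16   s0 
   s18   s19   s2 
 * s19    s3   s2 
(> = start, * = accepting)

start=s0 accept=s19 s0-0->s1 s0-1->s2 s1-0->s3 s1-1->s2 s2-0->s4 s2-1->s5 s3-0->s3 s3-1->s6 s4-0->s7 s4-1->s5 s5-0->s8 s5-1->s9 s6-0->s10 s6-1->s5 s7-0->s7 s7-1->s11 s8-0->s12 s8-1->s9 s9-0->s13 s9-1->s0 s10-0->s7 s10-1->s5 s11-0->s14 s11-1->s9 s12-0->s12 s12-1->s15 s13-0->s16 s13-1->s0 s14-0->s12 s14-1->s9 s15-0->s17 s15-1->s0 s16-0->s16 s16-1->s18 s17-0->s16 s17-1->s0 s18-0->s19 s18-1->s2 s19-0->s3 s19-1->s2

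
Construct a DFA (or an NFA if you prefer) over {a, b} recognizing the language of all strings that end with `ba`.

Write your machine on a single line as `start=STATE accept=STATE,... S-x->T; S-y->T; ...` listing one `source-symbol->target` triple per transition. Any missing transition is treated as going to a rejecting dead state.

Remember how much of `ba` the current input suffix matches. State q0 means no match yet; q1 means the last symbol is `b`; q2 means the last 2 symbols are `ba`. Only q2 accepts. On a mismatch, fall back to the longest proper suffix that is still a prefix of `ba`.
3 states suffice.
        a   b  
>  q0   q0  q1 
   q1   q2  q1 
 * q2   q0  q1 
(> = start, * = accepting)

start=q0; accept=q2; q0-a->q0; q0-b->q1; q1-a->q2; q1-b->q1; q2-a->q0; q2-b->q1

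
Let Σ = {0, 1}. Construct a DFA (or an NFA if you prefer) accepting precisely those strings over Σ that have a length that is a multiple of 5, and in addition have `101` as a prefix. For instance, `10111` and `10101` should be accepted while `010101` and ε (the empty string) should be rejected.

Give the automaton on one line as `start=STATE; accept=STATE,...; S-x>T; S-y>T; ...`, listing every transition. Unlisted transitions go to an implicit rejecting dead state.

Build one automaton per condition and run them in lockstep. The first has 5 states tracking the input length modulo 5; the second has 5 states tracking whether the input so far still matches the prefix `101`. A product state is a pair (one from each), accepting exactly when both do. After merging equivalent states the machine shrinks.
A 9-state machine:
       0  1 
>  A   B  C 
   B   B  B 
   C   D  B 
   D   B  E 
   E   F  F 
   F   G  G 
 * G   H  H 
   H   I  I 
   I   E  E 
(> = start, * = accepting)

start=A; accept=G; A-0>B; A-1>C; B-0>B; B-1>B; C-0>D; C-1>B; D-0>B; D-1>E; E-0>F; E-1>F; F-0>G; F-1>G; G-0>H; G-1>H; H-0>I; H-1>I; I-0>E; I-1>E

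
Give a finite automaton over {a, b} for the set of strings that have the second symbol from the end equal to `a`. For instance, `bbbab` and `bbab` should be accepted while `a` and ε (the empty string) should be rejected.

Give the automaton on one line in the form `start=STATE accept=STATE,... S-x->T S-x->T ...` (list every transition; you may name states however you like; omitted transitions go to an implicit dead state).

A DFA must remember the last 2 symbols (since which symbol is second-to-last isn't known until the input ends). Use one state per possible window of the last ≤2 symbols; accept from those whose window starts with `a`.
        a   b  
>  s0   s1  s2 
   s1   s3  s4 
   s2   s5  s6 
 * s3   s3  s4 
 * s4   s5  s6 
   s5   s3  s4 
   s6   s5  s6 
(> = start, * = accepting)

start=s0 accept=s3,s4 s0-a->s1 s0-b->s2 s1-a->s3 s1-b->s4 s2-a->s5 s2-b->s6 s3-a->s3 s3-b->s4 s4-a->s5 s4-b->s6 s5-a->s3 s5-b->s4 s6-a->s5 s6-b->s6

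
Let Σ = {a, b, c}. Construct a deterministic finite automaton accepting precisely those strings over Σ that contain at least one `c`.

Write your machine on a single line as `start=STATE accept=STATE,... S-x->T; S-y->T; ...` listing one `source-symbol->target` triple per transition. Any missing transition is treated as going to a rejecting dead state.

Count `c`s, saturating at 2: state s0 means no `c` yet, s1 means one `c` seen, s2 means more than one. Each `c` increments (capped at s2); other symbols loop. Accept from {s1, s2}.
With 3 states:
        a   b   c  
>  s0   s0  s0  s1 
 * s1   s1  s1  s2 
 * s2   s2  s2  s2 
(> = start, * = accepting)

start=s0; accept=s1,s2; s0-a->s0; s0-b->s0; s0-c->s1; s1-a->s1; s1-b->s1; s1-c->s2; s2-a->s2; s2-b->s2; s2-c->s2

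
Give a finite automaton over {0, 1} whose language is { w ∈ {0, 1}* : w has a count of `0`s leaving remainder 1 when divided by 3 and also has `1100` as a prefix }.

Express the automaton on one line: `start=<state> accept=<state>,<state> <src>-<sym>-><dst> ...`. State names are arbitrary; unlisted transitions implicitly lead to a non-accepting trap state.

Run two small machines in parallel and take their product. One (3 states) tracks the count of `0`s modulo 3; the other (6 states) tracks whether the input so far still matches the prefix `1100`. Each combined state is a pair, one component from each; accept when both components accept. Equivalent product states are then merged.
With 8 states:
        0   1  
>  s0   s1  s2 
   s1   s1  s1 
   s2   s1  s3 
   s3   s4  s1 
   s4   s5  s1 
   s5   s6  s5 
   s6   s7  s6 
 * s7   s5  s7 
(> = start, * = accepting)

start=s0 accept=s7 s0-0->s1 s0-1->s2 s1-0->s1 s1-1->s1 s2-0->s1 s2-1->s3 s3-0->s4 s3-1->s1 s4-0->s5 s4-1->s1 s5-0->s6 s5-1->s5 s6-0->s7 s6-1->s6 s7-0->s5 s7-1->s7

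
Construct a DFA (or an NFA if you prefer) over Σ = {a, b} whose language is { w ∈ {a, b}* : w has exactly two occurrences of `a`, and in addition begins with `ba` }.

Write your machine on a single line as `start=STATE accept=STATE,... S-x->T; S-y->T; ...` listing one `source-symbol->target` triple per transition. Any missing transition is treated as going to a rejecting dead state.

Run two small machines in parallel and take their product. The first has 4 states tracking the count of `a`s, saturating at 3; the second has 4 states tracking whether the input so far still matches the prefix `ba`. A product state is a pair (one from each), accepting exactly when both do. Minimizing collapses redundant product states.
5 states suffice.
        a   b  
>  s0   s1  s2 
   s1   s1  s1 
   s2   s3  s1 
   s3   s4  s3 
 * s4   s1  s4 
(> = start, * = accepting)

start=s0; accept=s4; s0-a->s1; s0-b->s2; s1-a->s1; s1-b->s1; s2-a->s3; s2-b->s1; s3-a->s4; s3-b->s3; s4-a->s1; s4-b->s4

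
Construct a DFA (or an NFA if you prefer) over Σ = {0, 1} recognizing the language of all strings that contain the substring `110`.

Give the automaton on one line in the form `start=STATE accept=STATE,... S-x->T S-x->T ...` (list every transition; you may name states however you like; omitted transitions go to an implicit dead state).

start=q0 accept=q3 q0-0->q0 q0-1->q1 q1-0->q0 q1-1->q2 q2-0->q3 q2-1->q2 q3-0->q3 q3-1->q3

States q0..q2 record the length of the longest prefix of `110` that matches the current input suffix. Reaching q3 means `110` has been seen, and we stay there forever. Accept from q3.
        0   1  
>  q0   q0  q1 
   q1   q0  q2 
   q2   q3  q2 
 * q3   q3  q3 
(> = start, * = accepting)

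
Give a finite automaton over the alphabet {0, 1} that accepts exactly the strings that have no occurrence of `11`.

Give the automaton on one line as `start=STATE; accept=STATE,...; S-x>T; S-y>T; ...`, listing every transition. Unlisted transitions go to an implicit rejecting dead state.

Track partial matches of the forbidden pattern `11`. State q2 is a dead state reached once `11` has occurred; every other state accepts. q0 means no part of `11` is currently matched.
A 3-state machine:
        0   1  
>* q0   q0  q1 
 * q1   q0  q2 
   q2   q2  q2 
(> = start, * = accepting)

start=q0; accept=q0,q1; q0-0>q0; q0-1>q1; q1-0>q0; q1-1>q2; q2-0>q2; q2-1>q2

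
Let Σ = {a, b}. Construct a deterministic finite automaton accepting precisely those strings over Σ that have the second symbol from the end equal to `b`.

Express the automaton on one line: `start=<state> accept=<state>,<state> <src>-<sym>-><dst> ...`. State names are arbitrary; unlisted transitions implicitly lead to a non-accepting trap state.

Because acceptance depends on a position counted from the end, the machine has to buffer the most recent 2 symbols. Make each state the string of the last up-to-2 symbols read; on input `x` shift the window left and append `x`. Accept when the buffered window has length 2 and begins with `b`.
        a   b  
>  s0   s1  s2 
   s1   s3  s4 
   s2   s5  s6 
   s3   s3  s4 
   s4   s5  s6 
 * s5   s3  s4 
 * s6   s5  s6 
(> = start, * = accepting)

start=s0 accept=s5,s6 s0-a->s1 s0-b->s2 s1-a->s3 s1-b->s4 s2-a->s5 s2-b->s6 s3-a->s3 s3-b->s4 s4-a->s5 s4-b->s6 s5-a->s3 s5-b->s4 s6-a->s5 s6-b->s6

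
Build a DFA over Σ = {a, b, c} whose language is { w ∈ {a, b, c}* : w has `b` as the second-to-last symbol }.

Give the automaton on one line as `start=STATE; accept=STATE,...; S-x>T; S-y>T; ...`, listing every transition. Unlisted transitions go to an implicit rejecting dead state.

Because acceptance depends on a position counted from the end, the machine has to buffer the most recent 2 symbols. Make each state the string of the last up-to-2 symbols read; on input `x` shift the window left and append `x`. Accept when the buffered window has length 2 and begins with `b`.
A 13-state machine:
          a    b    c  
>  S0     S1   S2   S3 
   S1     S4   S5   S6 
   S2     S7   S8   S9 
   S3    S10  S11  S12 
   S4     S4   S5   S6 
   S5     S7   S8   S9 
   S6    S10  S11  S12 
 * S7     S4   S5   S6 
 * S8     S7   S8   S9 
 * S9    S10  S11  S12 
   S10    S4   S5   S6 
   S11    S7   S8   S9 
   S12   S10  S11  S12 
(> = start, * = accepting)

start=S0; accept=S7,S8,S9; S0-a>S1; S0-b>S2; S0-c>S3; S1-a>S4; S1-b>S5; S1-c>S6; S2-a>S7; S2-b>S8; S2-c>S9; S3-a>S10; S3-b>S11; S3-c>S12; S4-a>S4; S4-b>S5; S4-c>S6; S5-a>S7; S5-b>S8; S5-c>S9; S6-a>S10; S6-b>S11; S6-c>S12; S7-a>S4; S7-b>S5; S7-c>S6; S8-a>S7; S8-b>S8; S8-c>S9; S9-a>S10; S9-b>S11; S9-c>S12; S10-a>S4; S10-b>S5; S10-c>S6; S11-a>S7; S11-b>S8; S11-c>S9; S12-a>S10; S12-b>S11; S12-c>S12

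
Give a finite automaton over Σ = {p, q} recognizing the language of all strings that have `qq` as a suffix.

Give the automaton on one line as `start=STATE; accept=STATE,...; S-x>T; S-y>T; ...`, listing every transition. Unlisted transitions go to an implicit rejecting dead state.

Remember how much of `qq` the current input suffix matches. State A means no match yet; B means the last symbol is `q`; C means the last 2 symbols are `qq`. Only C accepts. On a mismatch, fall back to the longest proper suffix that is still a prefix of `qq`.
With 3 states:
       p  q 
>  A   A  B 
   B   A  C 
 * C   A  C 
(> = start, * = accepting)

start=A; accept=C; A-p>A; A-q>B; B-p>A; B-q>C; C-p>A; C-q>C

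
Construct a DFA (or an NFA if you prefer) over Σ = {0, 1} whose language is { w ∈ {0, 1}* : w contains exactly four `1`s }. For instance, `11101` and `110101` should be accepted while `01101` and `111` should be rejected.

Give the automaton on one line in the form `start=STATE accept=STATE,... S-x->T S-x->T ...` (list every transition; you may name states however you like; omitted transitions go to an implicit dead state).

Count `1`s, saturating at 5: states q0 through q4 mean 0 through 4 `1`s seen; q5 means more than 4. Each `1` increments (capped at q5); other symbols loop. Accept from {q4}.
A 6-state machine:
        0   1  
>  q0   q0  q1 
   q1   q1  q2 
   q2   q2  q3 
   q3   q3  q4 
 * q4   q4  q5 
   q5   q5  q5 
(> = start, * = accepting)

start=q0 accept=q4 q0-0->q0 q0-1->q1 q1-0->q1 q1-1->q2 q2-0->q2 q2-1->q3 q3-0->q3 q3-1->q4 q4-0->q4 q4-1->q5 q5-0->q5 q5-1->q5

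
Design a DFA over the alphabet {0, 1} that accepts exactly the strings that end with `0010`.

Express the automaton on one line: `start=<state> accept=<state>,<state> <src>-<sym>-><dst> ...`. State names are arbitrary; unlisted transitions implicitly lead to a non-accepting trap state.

start=A accept=E A-0->B A-1->A B-0->C B-1->A C-0->C C-1->D D-0->E D-1->A E-0->C E-1->A

Let each state record the length of the longest suffix of the input read so far that is also a prefix of `0010`. B means the last symbol is `0`; C means the last 2 symbols are `00`; D means the last 3 symbols are `001`; E means the last 4 symbols are `0010`. Accept only at E, where the string currently ends in `0010`.
With 5 states:
       0  1 
>  A   B  A 
   B   C  A 
   C   C  D 
   D   E  A 
 * E   C  A 
(> = start, * = accepting)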